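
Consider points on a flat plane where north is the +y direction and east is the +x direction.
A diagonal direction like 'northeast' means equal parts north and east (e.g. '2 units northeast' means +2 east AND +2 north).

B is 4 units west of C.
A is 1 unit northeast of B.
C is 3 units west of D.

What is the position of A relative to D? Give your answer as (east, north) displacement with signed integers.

Place D at the origin (east=0, north=0).
  C is 3 units west of D: delta (east=-3, north=+0); C at (east=-3, north=0).
  B is 4 units west of C: delta (east=-4, north=+0); B at (east=-7, north=0).
  A is 1 unit northeast of B: delta (east=+1, north=+1); A at (east=-6, north=1).
Therefore A relative to D: (east=-6, north=1).

Answer: A is at (east=-6, north=1) relative to D.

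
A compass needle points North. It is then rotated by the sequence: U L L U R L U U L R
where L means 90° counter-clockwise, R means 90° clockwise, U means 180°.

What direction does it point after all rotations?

Start: North
  U (U-turn (180°)) -> South
  L (left (90° counter-clockwise)) -> East
  L (left (90° counter-clockwise)) -> North
  U (U-turn (180°)) -> South
  R (right (90° clockwise)) -> West
  L (left (90° counter-clockwise)) -> South
  U (U-turn (180°)) -> North
  U (U-turn (180°)) -> South
  L (left (90° counter-clockwise)) -> East
  R (right (90° clockwise)) -> South
Final: South

Answer: Final heading: South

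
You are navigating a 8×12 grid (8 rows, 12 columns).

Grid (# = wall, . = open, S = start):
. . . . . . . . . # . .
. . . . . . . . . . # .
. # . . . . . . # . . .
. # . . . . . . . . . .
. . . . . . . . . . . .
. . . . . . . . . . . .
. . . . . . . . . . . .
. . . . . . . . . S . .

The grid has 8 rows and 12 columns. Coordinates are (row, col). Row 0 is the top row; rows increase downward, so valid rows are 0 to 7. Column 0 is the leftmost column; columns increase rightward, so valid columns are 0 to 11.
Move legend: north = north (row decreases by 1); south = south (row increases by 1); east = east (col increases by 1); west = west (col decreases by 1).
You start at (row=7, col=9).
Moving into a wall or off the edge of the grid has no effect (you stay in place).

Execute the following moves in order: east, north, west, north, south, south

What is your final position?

Answer: Final position: (row=7, col=9)

Derivation:
Start: (row=7, col=9)
  east (east): (row=7, col=9) -> (row=7, col=10)
  north (north): (row=7, col=10) -> (row=6, col=10)
  west (west): (row=6, col=10) -> (row=6, col=9)
  north (north): (row=6, col=9) -> (row=5, col=9)
  south (south): (row=5, col=9) -> (row=6, col=9)
  south (south): (row=6, col=9) -> (row=7, col=9)
Final: (row=7, col=9)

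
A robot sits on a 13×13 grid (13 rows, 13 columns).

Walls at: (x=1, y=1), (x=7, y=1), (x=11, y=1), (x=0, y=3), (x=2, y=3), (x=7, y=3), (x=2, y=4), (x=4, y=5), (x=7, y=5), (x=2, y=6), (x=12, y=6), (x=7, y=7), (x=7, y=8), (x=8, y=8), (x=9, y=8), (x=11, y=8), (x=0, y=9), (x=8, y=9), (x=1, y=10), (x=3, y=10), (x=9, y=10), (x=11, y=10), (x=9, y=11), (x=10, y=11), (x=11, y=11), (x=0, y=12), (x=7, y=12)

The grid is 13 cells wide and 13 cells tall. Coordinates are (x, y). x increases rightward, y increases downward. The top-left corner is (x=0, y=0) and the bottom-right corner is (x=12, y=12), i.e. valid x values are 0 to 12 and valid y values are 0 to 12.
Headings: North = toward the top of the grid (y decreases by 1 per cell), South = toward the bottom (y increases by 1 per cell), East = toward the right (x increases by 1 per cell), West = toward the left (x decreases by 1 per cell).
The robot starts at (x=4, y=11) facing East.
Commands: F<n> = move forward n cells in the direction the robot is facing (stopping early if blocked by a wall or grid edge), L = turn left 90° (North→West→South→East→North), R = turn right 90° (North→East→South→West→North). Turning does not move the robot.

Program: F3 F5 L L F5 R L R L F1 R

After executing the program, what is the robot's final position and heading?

Start: (x=4, y=11), facing East
  F3: move forward 3, now at (x=7, y=11)
  F5: move forward 1/5 (blocked), now at (x=8, y=11)
  L: turn left, now facing North
  L: turn left, now facing West
  F5: move forward 5, now at (x=3, y=11)
  R: turn right, now facing North
  L: turn left, now facing West
  R: turn right, now facing North
  L: turn left, now facing West
  F1: move forward 1, now at (x=2, y=11)
  R: turn right, now facing North
Final: (x=2, y=11), facing North

Answer: Final position: (x=2, y=11), facing North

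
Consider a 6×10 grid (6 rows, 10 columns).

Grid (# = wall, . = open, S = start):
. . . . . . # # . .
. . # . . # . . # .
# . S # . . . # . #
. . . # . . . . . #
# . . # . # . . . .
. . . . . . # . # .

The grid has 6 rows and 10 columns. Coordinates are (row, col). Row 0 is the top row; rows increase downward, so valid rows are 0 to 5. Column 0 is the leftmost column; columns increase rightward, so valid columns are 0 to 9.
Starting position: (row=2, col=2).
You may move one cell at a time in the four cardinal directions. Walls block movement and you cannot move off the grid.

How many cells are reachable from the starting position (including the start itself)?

Answer: Reachable cells: 41

Derivation:
BFS flood-fill from (row=2, col=2):
  Distance 0: (row=2, col=2)
  Distance 1: (row=2, col=1), (row=3, col=2)
  Distance 2: (row=1, col=1), (row=3, col=1), (row=4, col=2)
  Distance 3: (row=0, col=1), (row=1, col=0), (row=3, col=0), (row=4, col=1), (row=5, col=2)
  Distance 4: (row=0, col=0), (row=0, col=2), (row=5, col=1), (row=5, col=3)
  Distance 5: (row=0, col=3), (row=5, col=0), (row=5, col=4)
  Distance 6: (row=0, col=4), (row=1, col=3), (row=4, col=4), (row=5, col=5)
  Distance 7: (row=0, col=5), (row=1, col=4), (row=3, col=4)
  Distance 8: (row=2, col=4), (row=3, col=5)
  Distance 9: (row=2, col=5), (row=3, col=6)
  Distance 10: (row=2, col=6), (row=3, col=7), (row=4, col=6)
  Distance 11: (row=1, col=6), (row=3, col=8), (row=4, col=7)
  Distance 12: (row=1, col=7), (row=2, col=8), (row=4, col=8), (row=5, col=7)
  Distance 13: (row=4, col=9)
  Distance 14: (row=5, col=9)
Total reachable: 41 (grid has 44 open cells total)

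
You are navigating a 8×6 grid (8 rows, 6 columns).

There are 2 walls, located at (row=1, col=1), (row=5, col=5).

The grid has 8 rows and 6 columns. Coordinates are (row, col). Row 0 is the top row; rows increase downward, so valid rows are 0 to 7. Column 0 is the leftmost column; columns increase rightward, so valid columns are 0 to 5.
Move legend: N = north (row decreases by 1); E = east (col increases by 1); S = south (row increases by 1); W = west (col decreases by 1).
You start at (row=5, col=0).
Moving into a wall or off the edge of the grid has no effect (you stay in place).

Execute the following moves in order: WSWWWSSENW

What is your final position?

Start: (row=5, col=0)
  W (west): blocked, stay at (row=5, col=0)
  S (south): (row=5, col=0) -> (row=6, col=0)
  [×3]W (west): blocked, stay at (row=6, col=0)
  S (south): (row=6, col=0) -> (row=7, col=0)
  S (south): blocked, stay at (row=7, col=0)
  E (east): (row=7, col=0) -> (row=7, col=1)
  N (north): (row=7, col=1) -> (row=6, col=1)
  W (west): (row=6, col=1) -> (row=6, col=0)
Final: (row=6, col=0)

Answer: Final position: (row=6, col=0)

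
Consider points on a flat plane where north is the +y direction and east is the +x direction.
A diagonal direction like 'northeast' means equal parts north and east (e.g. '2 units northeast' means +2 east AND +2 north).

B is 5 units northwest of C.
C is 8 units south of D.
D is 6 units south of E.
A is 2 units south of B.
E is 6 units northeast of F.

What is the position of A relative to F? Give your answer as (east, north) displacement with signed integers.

Answer: A is at (east=1, north=-5) relative to F.

Derivation:
Place F at the origin (east=0, north=0).
  E is 6 units northeast of F: delta (east=+6, north=+6); E at (east=6, north=6).
  D is 6 units south of E: delta (east=+0, north=-6); D at (east=6, north=0).
  C is 8 units south of D: delta (east=+0, north=-8); C at (east=6, north=-8).
  B is 5 units northwest of C: delta (east=-5, north=+5); B at (east=1, north=-3).
  A is 2 units south of B: delta (east=+0, north=-2); A at (east=1, north=-5).
Therefore A relative to F: (east=1, north=-5).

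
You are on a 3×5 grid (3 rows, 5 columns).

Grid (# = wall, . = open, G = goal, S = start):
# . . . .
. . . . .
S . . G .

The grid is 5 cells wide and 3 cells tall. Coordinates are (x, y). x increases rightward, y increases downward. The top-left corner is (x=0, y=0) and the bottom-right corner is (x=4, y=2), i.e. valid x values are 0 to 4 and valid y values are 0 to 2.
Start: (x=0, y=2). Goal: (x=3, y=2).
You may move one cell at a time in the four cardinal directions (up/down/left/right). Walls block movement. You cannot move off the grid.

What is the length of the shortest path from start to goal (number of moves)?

BFS from (x=0, y=2) until reaching (x=3, y=2):
  Distance 0: (x=0, y=2)
  Distance 1: (x=0, y=1), (x=1, y=2)
  Distance 2: (x=1, y=1), (x=2, y=2)
  Distance 3: (x=1, y=0), (x=2, y=1), (x=3, y=2)  <- goal reached here
One shortest path (3 moves): (x=0, y=2) -> (x=1, y=2) -> (x=2, y=2) -> (x=3, y=2)

Answer: Shortest path length: 3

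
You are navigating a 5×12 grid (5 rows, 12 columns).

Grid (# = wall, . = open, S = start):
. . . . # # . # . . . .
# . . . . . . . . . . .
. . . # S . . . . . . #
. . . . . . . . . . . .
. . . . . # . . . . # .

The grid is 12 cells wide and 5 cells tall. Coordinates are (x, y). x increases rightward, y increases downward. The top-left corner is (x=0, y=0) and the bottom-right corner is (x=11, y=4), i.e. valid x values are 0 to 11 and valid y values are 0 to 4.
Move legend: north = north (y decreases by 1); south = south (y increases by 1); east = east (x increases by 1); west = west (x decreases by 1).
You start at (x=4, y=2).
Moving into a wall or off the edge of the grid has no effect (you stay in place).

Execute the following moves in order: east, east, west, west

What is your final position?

Answer: Final position: (x=4, y=2)

Derivation:
Start: (x=4, y=2)
  east (east): (x=4, y=2) -> (x=5, y=2)
  east (east): (x=5, y=2) -> (x=6, y=2)
  west (west): (x=6, y=2) -> (x=5, y=2)
  west (west): (x=5, y=2) -> (x=4, y=2)
Final: (x=4, y=2)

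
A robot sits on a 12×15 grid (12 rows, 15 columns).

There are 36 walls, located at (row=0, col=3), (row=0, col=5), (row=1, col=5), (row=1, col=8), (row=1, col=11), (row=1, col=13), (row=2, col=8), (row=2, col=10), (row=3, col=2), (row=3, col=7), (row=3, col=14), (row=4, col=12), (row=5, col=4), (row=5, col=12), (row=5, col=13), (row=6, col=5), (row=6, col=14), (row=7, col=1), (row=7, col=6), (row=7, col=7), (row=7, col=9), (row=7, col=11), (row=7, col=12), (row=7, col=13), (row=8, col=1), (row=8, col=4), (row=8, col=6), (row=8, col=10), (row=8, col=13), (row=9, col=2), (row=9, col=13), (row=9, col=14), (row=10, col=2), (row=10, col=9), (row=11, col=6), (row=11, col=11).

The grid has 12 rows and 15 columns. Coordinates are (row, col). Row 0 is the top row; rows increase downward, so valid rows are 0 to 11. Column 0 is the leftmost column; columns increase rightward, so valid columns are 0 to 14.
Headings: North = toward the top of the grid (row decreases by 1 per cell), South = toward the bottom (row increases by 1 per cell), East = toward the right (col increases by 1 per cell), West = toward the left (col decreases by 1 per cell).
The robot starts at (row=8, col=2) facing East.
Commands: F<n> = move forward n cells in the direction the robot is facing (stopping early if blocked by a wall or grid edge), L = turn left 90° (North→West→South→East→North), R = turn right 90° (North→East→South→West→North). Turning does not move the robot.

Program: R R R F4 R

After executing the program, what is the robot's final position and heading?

Answer: Final position: (row=4, col=2), facing East

Derivation:
Start: (row=8, col=2), facing East
  R: turn right, now facing South
  R: turn right, now facing West
  R: turn right, now facing North
  F4: move forward 4, now at (row=4, col=2)
  R: turn right, now facing East
Final: (row=4, col=2), facing East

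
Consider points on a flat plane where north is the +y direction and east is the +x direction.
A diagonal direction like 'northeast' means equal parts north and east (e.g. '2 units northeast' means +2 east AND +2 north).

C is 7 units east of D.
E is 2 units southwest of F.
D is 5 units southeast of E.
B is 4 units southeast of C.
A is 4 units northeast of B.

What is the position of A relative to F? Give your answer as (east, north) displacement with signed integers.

Place F at the origin (east=0, north=0).
  E is 2 units southwest of F: delta (east=-2, north=-2); E at (east=-2, north=-2).
  D is 5 units southeast of E: delta (east=+5, north=-5); D at (east=3, north=-7).
  C is 7 units east of D: delta (east=+7, north=+0); C at (east=10, north=-7).
  B is 4 units southeast of C: delta (east=+4, north=-4); B at (east=14, north=-11).
  A is 4 units northeast of B: delta (east=+4, north=+4); A at (east=18, north=-7).
Therefore A relative to F: (east=18, north=-7).

Answer: A is at (east=18, north=-7) relative to F.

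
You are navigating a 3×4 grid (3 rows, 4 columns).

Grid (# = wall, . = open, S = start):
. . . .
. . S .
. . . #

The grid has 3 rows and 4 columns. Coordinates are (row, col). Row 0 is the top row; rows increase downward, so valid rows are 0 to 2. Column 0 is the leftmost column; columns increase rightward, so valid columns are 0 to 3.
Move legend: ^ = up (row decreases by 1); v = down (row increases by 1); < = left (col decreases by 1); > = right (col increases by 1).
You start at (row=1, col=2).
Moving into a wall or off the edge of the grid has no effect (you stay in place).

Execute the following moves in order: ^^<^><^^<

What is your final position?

Start: (row=1, col=2)
  ^ (up): (row=1, col=2) -> (row=0, col=2)
  ^ (up): blocked, stay at (row=0, col=2)
  < (left): (row=0, col=2) -> (row=0, col=1)
  ^ (up): blocked, stay at (row=0, col=1)
  > (right): (row=0, col=1) -> (row=0, col=2)
  < (left): (row=0, col=2) -> (row=0, col=1)
  ^ (up): blocked, stay at (row=0, col=1)
  ^ (up): blocked, stay at (row=0, col=1)
  < (left): (row=0, col=1) -> (row=0, col=0)
Final: (row=0, col=0)

Answer: Final position: (row=0, col=0)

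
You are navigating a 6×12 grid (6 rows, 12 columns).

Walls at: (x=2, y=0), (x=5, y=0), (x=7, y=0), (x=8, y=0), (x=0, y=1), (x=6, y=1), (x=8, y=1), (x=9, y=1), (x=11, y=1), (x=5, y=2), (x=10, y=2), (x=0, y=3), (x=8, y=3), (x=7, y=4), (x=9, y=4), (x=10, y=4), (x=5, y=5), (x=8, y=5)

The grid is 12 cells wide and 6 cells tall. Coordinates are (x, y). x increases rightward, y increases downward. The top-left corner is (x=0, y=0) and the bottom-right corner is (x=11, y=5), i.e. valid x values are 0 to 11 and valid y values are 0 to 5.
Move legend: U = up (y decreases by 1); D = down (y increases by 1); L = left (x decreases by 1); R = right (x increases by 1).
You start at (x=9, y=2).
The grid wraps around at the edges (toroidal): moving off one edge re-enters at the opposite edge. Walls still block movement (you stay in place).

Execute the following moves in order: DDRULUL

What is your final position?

Answer: Final position: (x=8, y=2)

Derivation:
Start: (x=9, y=2)
  D (down): (x=9, y=2) -> (x=9, y=3)
  D (down): blocked, stay at (x=9, y=3)
  R (right): (x=9, y=3) -> (x=10, y=3)
  U (up): blocked, stay at (x=10, y=3)
  L (left): (x=10, y=3) -> (x=9, y=3)
  U (up): (x=9, y=3) -> (x=9, y=2)
  L (left): (x=9, y=2) -> (x=8, y=2)
Final: (x=8, y=2)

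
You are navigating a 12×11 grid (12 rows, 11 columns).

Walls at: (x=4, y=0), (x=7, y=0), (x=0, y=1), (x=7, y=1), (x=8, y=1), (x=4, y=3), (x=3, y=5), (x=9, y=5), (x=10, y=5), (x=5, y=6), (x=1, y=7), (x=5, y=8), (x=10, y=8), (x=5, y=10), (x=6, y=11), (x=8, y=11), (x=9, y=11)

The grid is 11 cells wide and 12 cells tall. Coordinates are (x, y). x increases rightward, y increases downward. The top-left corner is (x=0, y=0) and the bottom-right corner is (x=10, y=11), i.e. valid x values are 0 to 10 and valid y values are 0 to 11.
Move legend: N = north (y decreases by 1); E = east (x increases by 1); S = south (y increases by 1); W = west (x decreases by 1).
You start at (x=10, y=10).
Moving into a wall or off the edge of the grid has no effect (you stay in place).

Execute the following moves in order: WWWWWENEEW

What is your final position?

Answer: Final position: (x=8, y=9)

Derivation:
Start: (x=10, y=10)
  W (west): (x=10, y=10) -> (x=9, y=10)
  W (west): (x=9, y=10) -> (x=8, y=10)
  W (west): (x=8, y=10) -> (x=7, y=10)
  W (west): (x=7, y=10) -> (x=6, y=10)
  W (west): blocked, stay at (x=6, y=10)
  E (east): (x=6, y=10) -> (x=7, y=10)
  N (north): (x=7, y=10) -> (x=7, y=9)
  E (east): (x=7, y=9) -> (x=8, y=9)
  E (east): (x=8, y=9) -> (x=9, y=9)
  W (west): (x=9, y=9) -> (x=8, y=9)
Final: (x=8, y=9)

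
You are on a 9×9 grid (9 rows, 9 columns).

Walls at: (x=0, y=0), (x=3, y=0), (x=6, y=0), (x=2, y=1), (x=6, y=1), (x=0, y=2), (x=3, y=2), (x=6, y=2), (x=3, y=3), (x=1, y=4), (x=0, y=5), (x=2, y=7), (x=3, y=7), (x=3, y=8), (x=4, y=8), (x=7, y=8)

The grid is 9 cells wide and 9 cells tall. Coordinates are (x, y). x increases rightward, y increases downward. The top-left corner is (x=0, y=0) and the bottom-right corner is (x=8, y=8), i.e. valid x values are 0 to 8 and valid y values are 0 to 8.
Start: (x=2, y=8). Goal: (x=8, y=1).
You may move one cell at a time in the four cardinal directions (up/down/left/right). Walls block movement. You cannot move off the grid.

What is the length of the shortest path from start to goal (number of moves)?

Answer: Shortest path length: 15

Derivation:
BFS from (x=2, y=8) until reaching (x=8, y=1):
  Distance 0: (x=2, y=8)
  Distance 1: (x=1, y=8)
  Distance 2: (x=1, y=7), (x=0, y=8)
  Distance 3: (x=1, y=6), (x=0, y=7)
  Distance 4: (x=1, y=5), (x=0, y=6), (x=2, y=6)
  Distance 5: (x=2, y=5), (x=3, y=6)
  Distance 6: (x=2, y=4), (x=3, y=5), (x=4, y=6)
  Distance 7: (x=2, y=3), (x=3, y=4), (x=4, y=5), (x=5, y=6), (x=4, y=7)
  Distance 8: (x=2, y=2), (x=1, y=3), (x=4, y=4), (x=5, y=5), (x=6, y=6), (x=5, y=7)
  Distance 9: (x=1, y=2), (x=0, y=3), (x=4, y=3), (x=5, y=4), (x=6, y=5), (x=7, y=6), (x=6, y=7), (x=5, y=8)
  Distance 10: (x=1, y=1), (x=4, y=2), (x=5, y=3), (x=0, y=4), (x=6, y=4), (x=7, y=5), (x=8, y=6), (x=7, y=7), (x=6, y=8)
  Distance 11: (x=1, y=0), (x=0, y=1), (x=4, y=1), (x=5, y=2), (x=6, y=3), (x=7, y=4), (x=8, y=5), (x=8, y=7)
  Distance 12: (x=2, y=0), (x=4, y=0), (x=3, y=1), (x=5, y=1), (x=7, y=3), (x=8, y=4), (x=8, y=8)
  Distance 13: (x=5, y=0), (x=7, y=2), (x=8, y=3)
  Distance 14: (x=7, y=1), (x=8, y=2)
  Distance 15: (x=7, y=0), (x=8, y=1)  <- goal reached here
One shortest path (15 moves): (x=2, y=8) -> (x=1, y=8) -> (x=1, y=7) -> (x=1, y=6) -> (x=2, y=6) -> (x=3, y=6) -> (x=4, y=6) -> (x=5, y=6) -> (x=6, y=6) -> (x=7, y=6) -> (x=8, y=6) -> (x=8, y=5) -> (x=8, y=4) -> (x=8, y=3) -> (x=8, y=2) -> (x=8, y=1)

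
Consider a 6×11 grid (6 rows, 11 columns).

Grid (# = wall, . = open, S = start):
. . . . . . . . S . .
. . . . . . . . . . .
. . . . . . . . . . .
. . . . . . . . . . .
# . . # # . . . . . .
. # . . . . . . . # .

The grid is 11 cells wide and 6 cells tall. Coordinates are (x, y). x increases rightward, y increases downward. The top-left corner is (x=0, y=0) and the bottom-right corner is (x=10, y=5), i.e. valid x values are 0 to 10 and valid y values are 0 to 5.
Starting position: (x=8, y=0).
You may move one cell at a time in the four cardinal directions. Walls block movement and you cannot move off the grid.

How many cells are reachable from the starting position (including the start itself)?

Answer: Reachable cells: 60

Derivation:
BFS flood-fill from (x=8, y=0):
  Distance 0: (x=8, y=0)
  Distance 1: (x=7, y=0), (x=9, y=0), (x=8, y=1)
  Distance 2: (x=6, y=0), (x=10, y=0), (x=7, y=1), (x=9, y=1), (x=8, y=2)
  Distance 3: (x=5, y=0), (x=6, y=1), (x=10, y=1), (x=7, y=2), (x=9, y=2), (x=8, y=3)
  Distance 4: (x=4, y=0), (x=5, y=1), (x=6, y=2), (x=10, y=2), (x=7, y=3), (x=9, y=3), (x=8, y=4)
  Distance 5: (x=3, y=0), (x=4, y=1), (x=5, y=2), (x=6, y=3), (x=10, y=3), (x=7, y=4), (x=9, y=4), (x=8, y=5)
  Distance 6: (x=2, y=0), (x=3, y=1), (x=4, y=2), (x=5, y=3), (x=6, y=4), (x=10, y=4), (x=7, y=5)
  Distance 7: (x=1, y=0), (x=2, y=1), (x=3, y=2), (x=4, y=3), (x=5, y=4), (x=6, y=5), (x=10, y=5)
  Distance 8: (x=0, y=0), (x=1, y=1), (x=2, y=2), (x=3, y=3), (x=5, y=5)
  Distance 9: (x=0, y=1), (x=1, y=2), (x=2, y=3), (x=4, y=5)
  Distance 10: (x=0, y=2), (x=1, y=3), (x=2, y=4), (x=3, y=5)
  Distance 11: (x=0, y=3), (x=1, y=4), (x=2, y=5)
Total reachable: 60 (grid has 61 open cells total)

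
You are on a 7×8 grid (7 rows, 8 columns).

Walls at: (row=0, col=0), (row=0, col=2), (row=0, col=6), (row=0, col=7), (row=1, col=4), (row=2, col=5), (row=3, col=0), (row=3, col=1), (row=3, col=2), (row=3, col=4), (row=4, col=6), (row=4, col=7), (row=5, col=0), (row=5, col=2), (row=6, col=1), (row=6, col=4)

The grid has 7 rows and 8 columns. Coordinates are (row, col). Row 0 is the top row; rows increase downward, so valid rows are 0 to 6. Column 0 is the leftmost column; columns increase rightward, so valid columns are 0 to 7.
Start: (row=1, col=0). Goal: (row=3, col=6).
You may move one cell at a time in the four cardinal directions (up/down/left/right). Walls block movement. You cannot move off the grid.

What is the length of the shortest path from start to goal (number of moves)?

BFS from (row=1, col=0) until reaching (row=3, col=6):
  Distance 0: (row=1, col=0)
  Distance 1: (row=1, col=1), (row=2, col=0)
  Distance 2: (row=0, col=1), (row=1, col=2), (row=2, col=1)
  Distance 3: (row=1, col=3), (row=2, col=2)
  Distance 4: (row=0, col=3), (row=2, col=3)
  Distance 5: (row=0, col=4), (row=2, col=4), (row=3, col=3)
  Distance 6: (row=0, col=5), (row=4, col=3)
  Distance 7: (row=1, col=5), (row=4, col=2), (row=4, col=4), (row=5, col=3)
  Distance 8: (row=1, col=6), (row=4, col=1), (row=4, col=5), (row=5, col=4), (row=6, col=3)
  Distance 9: (row=1, col=7), (row=2, col=6), (row=3, col=5), (row=4, col=0), (row=5, col=1), (row=5, col=5), (row=6, col=2)
  Distance 10: (row=2, col=7), (row=3, col=6), (row=5, col=6), (row=6, col=5)  <- goal reached here
One shortest path (10 moves): (row=1, col=0) -> (row=1, col=1) -> (row=1, col=2) -> (row=1, col=3) -> (row=0, col=3) -> (row=0, col=4) -> (row=0, col=5) -> (row=1, col=5) -> (row=1, col=6) -> (row=2, col=6) -> (row=3, col=6)

Answer: Shortest path length: 10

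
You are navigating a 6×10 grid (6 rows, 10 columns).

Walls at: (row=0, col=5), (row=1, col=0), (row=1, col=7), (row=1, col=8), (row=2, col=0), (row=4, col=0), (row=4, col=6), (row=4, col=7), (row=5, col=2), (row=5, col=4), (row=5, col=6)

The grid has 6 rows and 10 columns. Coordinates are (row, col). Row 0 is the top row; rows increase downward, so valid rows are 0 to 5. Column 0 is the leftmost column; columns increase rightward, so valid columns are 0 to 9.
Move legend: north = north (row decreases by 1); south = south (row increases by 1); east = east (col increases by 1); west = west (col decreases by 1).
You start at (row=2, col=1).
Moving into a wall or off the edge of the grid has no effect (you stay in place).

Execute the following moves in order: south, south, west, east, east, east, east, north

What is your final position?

Start: (row=2, col=1)
  south (south): (row=2, col=1) -> (row=3, col=1)
  south (south): (row=3, col=1) -> (row=4, col=1)
  west (west): blocked, stay at (row=4, col=1)
  east (east): (row=4, col=1) -> (row=4, col=2)
  east (east): (row=4, col=2) -> (row=4, col=3)
  east (east): (row=4, col=3) -> (row=4, col=4)
  east (east): (row=4, col=4) -> (row=4, col=5)
  north (north): (row=4, col=5) -> (row=3, col=5)
Final: (row=3, col=5)

Answer: Final position: (row=3, col=5)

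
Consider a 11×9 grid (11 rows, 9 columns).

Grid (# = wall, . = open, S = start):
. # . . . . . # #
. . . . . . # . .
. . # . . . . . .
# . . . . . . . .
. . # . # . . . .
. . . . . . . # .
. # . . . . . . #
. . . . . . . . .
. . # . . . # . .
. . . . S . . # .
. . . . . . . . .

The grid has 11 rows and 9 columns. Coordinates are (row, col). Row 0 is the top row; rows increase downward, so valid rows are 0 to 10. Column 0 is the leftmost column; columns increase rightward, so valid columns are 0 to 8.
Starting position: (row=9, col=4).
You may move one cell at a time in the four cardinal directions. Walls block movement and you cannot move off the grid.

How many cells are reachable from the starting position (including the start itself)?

BFS flood-fill from (row=9, col=4):
  Distance 0: (row=9, col=4)
  Distance 1: (row=8, col=4), (row=9, col=3), (row=9, col=5), (row=10, col=4)
  Distance 2: (row=7, col=4), (row=8, col=3), (row=8, col=5), (row=9, col=2), (row=9, col=6), (row=10, col=3), (row=10, col=5)
  Distance 3: (row=6, col=4), (row=7, col=3), (row=7, col=5), (row=9, col=1), (row=10, col=2), (row=10, col=6)
  Distance 4: (row=5, col=4), (row=6, col=3), (row=6, col=5), (row=7, col=2), (row=7, col=6), (row=8, col=1), (row=9, col=0), (row=10, col=1), (row=10, col=7)
  Distance 5: (row=5, col=3), (row=5, col=5), (row=6, col=2), (row=6, col=6), (row=7, col=1), (row=7, col=7), (row=8, col=0), (row=10, col=0), (row=10, col=8)
  Distance 6: (row=4, col=3), (row=4, col=5), (row=5, col=2), (row=5, col=6), (row=6, col=7), (row=7, col=0), (row=7, col=8), (row=8, col=7), (row=9, col=8)
  Distance 7: (row=3, col=3), (row=3, col=5), (row=4, col=6), (row=5, col=1), (row=6, col=0), (row=8, col=8)
  Distance 8: (row=2, col=3), (row=2, col=5), (row=3, col=2), (row=3, col=4), (row=3, col=6), (row=4, col=1), (row=4, col=7), (row=5, col=0)
  Distance 9: (row=1, col=3), (row=1, col=5), (row=2, col=4), (row=2, col=6), (row=3, col=1), (row=3, col=7), (row=4, col=0), (row=4, col=8)
  Distance 10: (row=0, col=3), (row=0, col=5), (row=1, col=2), (row=1, col=4), (row=2, col=1), (row=2, col=7), (row=3, col=8), (row=5, col=8)
  Distance 11: (row=0, col=2), (row=0, col=4), (row=0, col=6), (row=1, col=1), (row=1, col=7), (row=2, col=0), (row=2, col=8)
  Distance 12: (row=1, col=0), (row=1, col=8)
  Distance 13: (row=0, col=0)
Total reachable: 85 (grid has 85 open cells total)

Answer: Reachable cells: 85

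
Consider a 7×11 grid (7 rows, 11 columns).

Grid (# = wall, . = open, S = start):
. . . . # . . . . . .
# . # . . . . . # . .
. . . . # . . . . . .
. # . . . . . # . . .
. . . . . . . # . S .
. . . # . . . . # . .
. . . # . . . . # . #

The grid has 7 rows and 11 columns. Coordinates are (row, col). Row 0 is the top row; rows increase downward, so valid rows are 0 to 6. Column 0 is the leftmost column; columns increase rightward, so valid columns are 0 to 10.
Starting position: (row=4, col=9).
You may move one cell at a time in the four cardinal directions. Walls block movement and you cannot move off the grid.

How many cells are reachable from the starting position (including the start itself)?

Answer: Reachable cells: 64

Derivation:
BFS flood-fill from (row=4, col=9):
  Distance 0: (row=4, col=9)
  Distance 1: (row=3, col=9), (row=4, col=8), (row=4, col=10), (row=5, col=9)
  Distance 2: (row=2, col=9), (row=3, col=8), (row=3, col=10), (row=5, col=10), (row=6, col=9)
  Distance 3: (row=1, col=9), (row=2, col=8), (row=2, col=10)
  Distance 4: (row=0, col=9), (row=1, col=10), (row=2, col=7)
  Distance 5: (row=0, col=8), (row=0, col=10), (row=1, col=7), (row=2, col=6)
  Distance 6: (row=0, col=7), (row=1, col=6), (row=2, col=5), (row=3, col=6)
  Distance 7: (row=0, col=6), (row=1, col=5), (row=3, col=5), (row=4, col=6)
  Distance 8: (row=0, col=5), (row=1, col=4), (row=3, col=4), (row=4, col=5), (row=5, col=6)
  Distance 9: (row=1, col=3), (row=3, col=3), (row=4, col=4), (row=5, col=5), (row=5, col=7), (row=6, col=6)
  Distance 10: (row=0, col=3), (row=2, col=3), (row=3, col=2), (row=4, col=3), (row=5, col=4), (row=6, col=5), (row=6, col=7)
  Distance 11: (row=0, col=2), (row=2, col=2), (row=4, col=2), (row=6, col=4)
  Distance 12: (row=0, col=1), (row=2, col=1), (row=4, col=1), (row=5, col=2)
  Distance 13: (row=0, col=0), (row=1, col=1), (row=2, col=0), (row=4, col=0), (row=5, col=1), (row=6, col=2)
  Distance 14: (row=3, col=0), (row=5, col=0), (row=6, col=1)
  Distance 15: (row=6, col=0)
Total reachable: 64 (grid has 64 open cells total)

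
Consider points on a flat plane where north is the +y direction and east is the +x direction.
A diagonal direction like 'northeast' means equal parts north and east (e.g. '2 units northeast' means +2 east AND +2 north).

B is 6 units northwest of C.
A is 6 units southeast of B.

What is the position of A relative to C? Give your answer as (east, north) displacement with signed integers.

Answer: A is at (east=0, north=0) relative to C.

Derivation:
Place C at the origin (east=0, north=0).
  B is 6 units northwest of C: delta (east=-6, north=+6); B at (east=-6, north=6).
  A is 6 units southeast of B: delta (east=+6, north=-6); A at (east=0, north=0).
Therefore A relative to C: (east=0, north=0).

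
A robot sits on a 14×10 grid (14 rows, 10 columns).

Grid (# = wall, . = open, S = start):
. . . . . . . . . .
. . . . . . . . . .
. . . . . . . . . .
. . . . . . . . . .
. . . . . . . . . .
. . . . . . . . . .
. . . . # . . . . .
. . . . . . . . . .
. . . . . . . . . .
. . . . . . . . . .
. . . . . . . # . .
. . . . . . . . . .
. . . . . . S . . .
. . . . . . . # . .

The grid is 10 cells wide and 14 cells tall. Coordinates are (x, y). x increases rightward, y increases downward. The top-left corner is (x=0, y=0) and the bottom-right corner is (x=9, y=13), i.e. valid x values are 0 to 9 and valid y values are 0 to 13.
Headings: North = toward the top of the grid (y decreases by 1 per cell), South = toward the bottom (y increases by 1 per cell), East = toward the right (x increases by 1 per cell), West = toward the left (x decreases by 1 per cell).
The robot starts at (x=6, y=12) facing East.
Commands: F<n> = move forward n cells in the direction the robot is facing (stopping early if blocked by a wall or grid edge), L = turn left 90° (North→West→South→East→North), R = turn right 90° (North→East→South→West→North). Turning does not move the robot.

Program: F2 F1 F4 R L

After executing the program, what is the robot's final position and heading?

Answer: Final position: (x=9, y=12), facing East

Derivation:
Start: (x=6, y=12), facing East
  F2: move forward 2, now at (x=8, y=12)
  F1: move forward 1, now at (x=9, y=12)
  F4: move forward 0/4 (blocked), now at (x=9, y=12)
  R: turn right, now facing South
  L: turn left, now facing East
Final: (x=9, y=12), facing East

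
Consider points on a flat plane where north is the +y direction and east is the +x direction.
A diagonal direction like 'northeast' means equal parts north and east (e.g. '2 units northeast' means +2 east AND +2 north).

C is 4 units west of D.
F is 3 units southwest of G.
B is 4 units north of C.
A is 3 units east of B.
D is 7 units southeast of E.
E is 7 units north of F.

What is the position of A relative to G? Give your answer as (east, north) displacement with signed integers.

Place G at the origin (east=0, north=0).
  F is 3 units southwest of G: delta (east=-3, north=-3); F at (east=-3, north=-3).
  E is 7 units north of F: delta (east=+0, north=+7); E at (east=-3, north=4).
  D is 7 units southeast of E: delta (east=+7, north=-7); D at (east=4, north=-3).
  C is 4 units west of D: delta (east=-4, north=+0); C at (east=0, north=-3).
  B is 4 units north of C: delta (east=+0, north=+4); B at (east=0, north=1).
  A is 3 units east of B: delta (east=+3, north=+0); A at (east=3, north=1).
Therefore A relative to G: (east=3, north=1).

Answer: A is at (east=3, north=1) relative to G.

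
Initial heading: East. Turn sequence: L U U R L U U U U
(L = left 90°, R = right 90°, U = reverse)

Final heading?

Start: East
  L (left (90° counter-clockwise)) -> North
  U (U-turn (180°)) -> South
  U (U-turn (180°)) -> North
  R (right (90° clockwise)) -> East
  L (left (90° counter-clockwise)) -> North
  U (U-turn (180°)) -> South
  U (U-turn (180°)) -> North
  U (U-turn (180°)) -> South
  U (U-turn (180°)) -> North
Final: North

Answer: Final heading: North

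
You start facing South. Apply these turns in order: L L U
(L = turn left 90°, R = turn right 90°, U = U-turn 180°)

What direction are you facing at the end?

Answer: Final heading: South

Derivation:
Start: South
  L (left (90° counter-clockwise)) -> East
  L (left (90° counter-clockwise)) -> North
  U (U-turn (180°)) -> South
Final: South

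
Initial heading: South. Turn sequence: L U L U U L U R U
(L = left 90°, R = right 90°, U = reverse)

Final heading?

Answer: Final heading: South

Derivation:
Start: South
  L (left (90° counter-clockwise)) -> East
  U (U-turn (180°)) -> West
  L (left (90° counter-clockwise)) -> South
  U (U-turn (180°)) -> North
  U (U-turn (180°)) -> South
  L (left (90° counter-clockwise)) -> East
  U (U-turn (180°)) -> West
  R (right (90° clockwise)) -> North
  U (U-turn (180°)) -> South
Final: South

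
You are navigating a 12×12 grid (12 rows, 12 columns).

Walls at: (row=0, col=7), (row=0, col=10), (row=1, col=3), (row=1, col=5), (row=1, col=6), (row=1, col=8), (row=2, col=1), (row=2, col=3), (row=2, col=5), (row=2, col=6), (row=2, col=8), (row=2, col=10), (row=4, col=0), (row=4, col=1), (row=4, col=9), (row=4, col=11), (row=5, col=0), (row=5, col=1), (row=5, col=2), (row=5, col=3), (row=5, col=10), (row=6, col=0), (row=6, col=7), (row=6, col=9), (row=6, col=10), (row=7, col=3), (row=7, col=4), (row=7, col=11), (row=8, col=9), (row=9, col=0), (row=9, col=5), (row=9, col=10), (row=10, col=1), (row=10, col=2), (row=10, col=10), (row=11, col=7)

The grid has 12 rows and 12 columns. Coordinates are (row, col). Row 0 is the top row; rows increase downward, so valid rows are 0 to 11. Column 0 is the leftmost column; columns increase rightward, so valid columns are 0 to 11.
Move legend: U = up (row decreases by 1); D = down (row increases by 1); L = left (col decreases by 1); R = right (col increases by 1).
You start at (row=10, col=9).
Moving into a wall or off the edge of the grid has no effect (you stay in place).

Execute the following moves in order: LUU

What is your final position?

Answer: Final position: (row=8, col=8)

Derivation:
Start: (row=10, col=9)
  L (left): (row=10, col=9) -> (row=10, col=8)
  U (up): (row=10, col=8) -> (row=9, col=8)
  U (up): (row=9, col=8) -> (row=8, col=8)
Final: (row=8, col=8)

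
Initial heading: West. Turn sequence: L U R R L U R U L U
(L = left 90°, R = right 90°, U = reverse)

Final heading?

Start: West
  L (left (90° counter-clockwise)) -> South
  U (U-turn (180°)) -> North
  R (right (90° clockwise)) -> East
  R (right (90° clockwise)) -> South
  L (left (90° counter-clockwise)) -> East
  U (U-turn (180°)) -> West
  R (right (90° clockwise)) -> North
  U (U-turn (180°)) -> South
  L (left (90° counter-clockwise)) -> East
  U (U-turn (180°)) -> West
Final: West

Answer: Final heading: West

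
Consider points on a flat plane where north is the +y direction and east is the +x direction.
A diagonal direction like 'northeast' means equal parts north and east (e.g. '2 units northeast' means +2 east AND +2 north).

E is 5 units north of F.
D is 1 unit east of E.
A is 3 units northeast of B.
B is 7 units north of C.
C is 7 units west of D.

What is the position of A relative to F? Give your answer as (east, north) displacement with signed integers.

Answer: A is at (east=-3, north=15) relative to F.

Derivation:
Place F at the origin (east=0, north=0).
  E is 5 units north of F: delta (east=+0, north=+5); E at (east=0, north=5).
  D is 1 unit east of E: delta (east=+1, north=+0); D at (east=1, north=5).
  C is 7 units west of D: delta (east=-7, north=+0); C at (east=-6, north=5).
  B is 7 units north of C: delta (east=+0, north=+7); B at (east=-6, north=12).
  A is 3 units northeast of B: delta (east=+3, north=+3); A at (east=-3, north=15).
Therefore A relative to F: (east=-3, north=15).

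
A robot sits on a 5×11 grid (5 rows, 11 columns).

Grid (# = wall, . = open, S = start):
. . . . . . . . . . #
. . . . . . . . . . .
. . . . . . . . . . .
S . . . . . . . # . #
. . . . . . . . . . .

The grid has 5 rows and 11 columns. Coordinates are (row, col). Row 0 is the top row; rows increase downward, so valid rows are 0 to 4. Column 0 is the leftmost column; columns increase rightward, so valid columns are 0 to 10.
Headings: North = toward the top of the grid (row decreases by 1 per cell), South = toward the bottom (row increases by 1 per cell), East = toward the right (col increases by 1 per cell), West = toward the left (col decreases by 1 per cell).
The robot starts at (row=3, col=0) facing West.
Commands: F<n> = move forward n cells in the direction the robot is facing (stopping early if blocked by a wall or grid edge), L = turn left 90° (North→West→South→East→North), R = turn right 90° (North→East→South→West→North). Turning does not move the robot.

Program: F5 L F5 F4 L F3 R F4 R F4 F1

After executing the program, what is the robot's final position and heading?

Start: (row=3, col=0), facing West
  F5: move forward 0/5 (blocked), now at (row=3, col=0)
  L: turn left, now facing South
  F5: move forward 1/5 (blocked), now at (row=4, col=0)
  F4: move forward 0/4 (blocked), now at (row=4, col=0)
  L: turn left, now facing East
  F3: move forward 3, now at (row=4, col=3)
  R: turn right, now facing South
  F4: move forward 0/4 (blocked), now at (row=4, col=3)
  R: turn right, now facing West
  F4: move forward 3/4 (blocked), now at (row=4, col=0)
  F1: move forward 0/1 (blocked), now at (row=4, col=0)
Final: (row=4, col=0), facing West

Answer: Final position: (row=4, col=0), facing West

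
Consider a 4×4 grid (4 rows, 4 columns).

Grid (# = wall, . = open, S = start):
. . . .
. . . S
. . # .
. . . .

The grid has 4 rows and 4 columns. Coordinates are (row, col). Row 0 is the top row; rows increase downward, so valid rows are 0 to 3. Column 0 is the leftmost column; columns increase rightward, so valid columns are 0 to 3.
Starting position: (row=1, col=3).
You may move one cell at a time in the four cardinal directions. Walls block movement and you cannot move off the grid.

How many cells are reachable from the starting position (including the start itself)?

Answer: Reachable cells: 15

Derivation:
BFS flood-fill from (row=1, col=3):
  Distance 0: (row=1, col=3)
  Distance 1: (row=0, col=3), (row=1, col=2), (row=2, col=3)
  Distance 2: (row=0, col=2), (row=1, col=1), (row=3, col=3)
  Distance 3: (row=0, col=1), (row=1, col=0), (row=2, col=1), (row=3, col=2)
  Distance 4: (row=0, col=0), (row=2, col=0), (row=3, col=1)
  Distance 5: (row=3, col=0)
Total reachable: 15 (grid has 15 open cells total)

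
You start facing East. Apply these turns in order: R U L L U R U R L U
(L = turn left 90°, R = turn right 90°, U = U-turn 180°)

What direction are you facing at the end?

Answer: Final heading: East

Derivation:
Start: East
  R (right (90° clockwise)) -> South
  U (U-turn (180°)) -> North
  L (left (90° counter-clockwise)) -> West
  L (left (90° counter-clockwise)) -> South
  U (U-turn (180°)) -> North
  R (right (90° clockwise)) -> East
  U (U-turn (180°)) -> West
  R (right (90° clockwise)) -> North
  L (left (90° counter-clockwise)) -> West
  U (U-turn (180°)) -> East
Final: East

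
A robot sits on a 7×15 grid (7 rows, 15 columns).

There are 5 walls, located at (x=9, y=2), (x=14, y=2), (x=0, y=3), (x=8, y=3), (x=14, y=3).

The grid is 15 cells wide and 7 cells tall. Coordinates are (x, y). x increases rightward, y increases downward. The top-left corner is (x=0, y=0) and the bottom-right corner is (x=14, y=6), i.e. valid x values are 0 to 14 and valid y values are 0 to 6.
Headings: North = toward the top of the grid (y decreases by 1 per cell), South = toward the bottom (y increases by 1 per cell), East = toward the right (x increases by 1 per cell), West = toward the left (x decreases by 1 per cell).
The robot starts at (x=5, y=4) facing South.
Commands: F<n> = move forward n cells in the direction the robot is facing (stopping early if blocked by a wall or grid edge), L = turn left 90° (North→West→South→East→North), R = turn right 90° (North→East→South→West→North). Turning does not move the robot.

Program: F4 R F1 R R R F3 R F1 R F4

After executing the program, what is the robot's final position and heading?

Answer: Final position: (x=3, y=2), facing North

Derivation:
Start: (x=5, y=4), facing South
  F4: move forward 2/4 (blocked), now at (x=5, y=6)
  R: turn right, now facing West
  F1: move forward 1, now at (x=4, y=6)
  R: turn right, now facing North
  R: turn right, now facing East
  R: turn right, now facing South
  F3: move forward 0/3 (blocked), now at (x=4, y=6)
  R: turn right, now facing West
  F1: move forward 1, now at (x=3, y=6)
  R: turn right, now facing North
  F4: move forward 4, now at (x=3, y=2)
Final: (x=3, y=2), facing North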